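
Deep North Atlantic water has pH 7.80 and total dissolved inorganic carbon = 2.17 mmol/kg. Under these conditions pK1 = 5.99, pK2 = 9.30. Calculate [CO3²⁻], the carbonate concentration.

[CO3²⁻] = 0.0655 mmol/kg

α₂ = 1 / (1 + [H⁺]/K2 + [H⁺]²/(K1K2)) = 1 / (1 + 10^+1.50 + 10^-0.31)
   = 1 / (1 + 31.623 + 0.48978) = 1/33.113 = 0.03020
[CO3²⁻] = α₂ × DIC = 0.03020 × 2.17 = 0.0655 mmol/kg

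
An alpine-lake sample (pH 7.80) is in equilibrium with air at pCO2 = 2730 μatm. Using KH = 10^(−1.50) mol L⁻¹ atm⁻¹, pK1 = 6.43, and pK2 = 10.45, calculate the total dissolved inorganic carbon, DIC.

DIC = 2.11 mmol/L

[CO2*] = KH · pCO2 = 10^(−1.50) × 2730×10^-6 = 8.633×10^-5 mol/L
α₀ = 1/(1 + K1/[H⁺] + K1K2/[H⁺]²) = 1/(1 + 10^+1.37 + 10^-1.28) = 0.04083
DIC = [CO2*]/α₀ = 8.633×10^-5 / 0.04083 = 2.11 mmol/L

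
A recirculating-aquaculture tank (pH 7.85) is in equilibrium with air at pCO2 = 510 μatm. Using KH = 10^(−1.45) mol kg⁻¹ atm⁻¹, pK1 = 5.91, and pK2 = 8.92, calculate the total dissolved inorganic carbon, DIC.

DIC = 1.73 mmol/kg

[CO2*] = KH · pCO2 = 10^(−1.45) × 510×10^-6 = 1.810×10^-5 mol/kg
α₀ = 1/(1 + K1/[H⁺] + K1K2/[H⁺]²) = 1/(1 + 10^+1.94 + 10^+0.87) = 0.01047
DIC = [CO2*]/α₀ = 1.810×10^-5 / 0.01047 = 1.73 mmol/kg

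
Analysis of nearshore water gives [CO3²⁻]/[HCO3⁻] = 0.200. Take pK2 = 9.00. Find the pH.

From K2 = [H⁺][CO3²⁻]/[HCO3⁻]:  pH = pK2 + log₁₀([CO3²⁻]/[HCO3⁻])
log₁₀(0.200) = -0.699
pH = 9.00 + (-0.699) = 8.30

pH = 8.30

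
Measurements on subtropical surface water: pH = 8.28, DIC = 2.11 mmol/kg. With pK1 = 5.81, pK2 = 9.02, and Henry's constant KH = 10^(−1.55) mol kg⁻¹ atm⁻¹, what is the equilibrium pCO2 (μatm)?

α₀ = 1 / (1 + K1/[H⁺] + K1K2/[H⁺]²) = 1 / (1 + 10^+2.47 + 10^+1.73)
   = 1 / (1 + 295.12 + 53.703) = 1/349.82 = 0.002859
[CO2*] = α₀ × DIC = 0.002859 × 2.11 = 0.006032 mmol/kg = 6.032 μmol/kg
pCO2 = [CO2*]/KH = 6.032×10^-6 / 2.818×10^-2 = 214 μatm

pCO2 = 214 μatm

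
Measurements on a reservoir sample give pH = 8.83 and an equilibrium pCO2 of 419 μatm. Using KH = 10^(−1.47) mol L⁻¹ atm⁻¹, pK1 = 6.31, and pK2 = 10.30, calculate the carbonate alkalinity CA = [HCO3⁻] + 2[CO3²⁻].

[CO2*] = KH · pCO2 = 10^(−1.47) × 419×10^-6 = 1.420×10^-5 mol/L
α₀ = 1/(1 + K1/[H⁺] + K1K2/[H⁺]²) = 1/(1 + 10^+2.52 + 10^+1.05) = 0.002912
DIC = [CO2*]/α₀ = 1.420×10^-5 / 0.002912 = 4.875 mmol/L
CA = (α₁ + 2α₂)·DIC = (0.9644 + 2×0.03268) × 4.875 = 5.02 mmol/L

CA = 5.02 mmol/L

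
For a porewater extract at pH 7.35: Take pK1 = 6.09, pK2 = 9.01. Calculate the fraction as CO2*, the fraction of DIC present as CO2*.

α₀ = 1 / (1 + K1/[H⁺] + K1K2/[H⁺]²) = 1 / (1 + 10^+1.26 + 10^-0.40)
   = 1 / (1 + 18.197 + 0.39811) = 1/19.595 = 0.05103

α₀ = 0.0510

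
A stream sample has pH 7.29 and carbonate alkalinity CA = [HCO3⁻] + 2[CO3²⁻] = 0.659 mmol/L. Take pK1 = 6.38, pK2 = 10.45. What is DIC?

DIC = 0.740 mmol/L

CA = [HCO3⁻] + 2[CO3²⁻] = (α₁ + 2α₂)·DIC
At pH 7.29: [H⁺]/K1 = 10^-0.91 = 0.12303, K2/[H⁺] = 10^-3.16 = 0.00069183
α₁ = 1/(1 + 0.12303 + 0.00069183) = 1/1.1237 = 0.8899; α₂ = α₁·K2/[H⁺] = 0.0006157
α₁ + 2α₂ = 0.8911
DIC = CA / (α₁ + 2α₂) = 0.659 / 0.8911 = 0.740 mmol/L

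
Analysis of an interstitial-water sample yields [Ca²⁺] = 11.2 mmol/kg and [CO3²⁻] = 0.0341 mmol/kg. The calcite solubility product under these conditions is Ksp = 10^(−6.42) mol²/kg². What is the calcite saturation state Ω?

Ksp = 10^(−6.42) = 3.802×10^-7
Ω = [Ca²⁺][CO3²⁻]/Ksp = (11.2×10^-3)(0.0341×10^-3) / 3.802×10^-7 = 1.00

Ω = 1.00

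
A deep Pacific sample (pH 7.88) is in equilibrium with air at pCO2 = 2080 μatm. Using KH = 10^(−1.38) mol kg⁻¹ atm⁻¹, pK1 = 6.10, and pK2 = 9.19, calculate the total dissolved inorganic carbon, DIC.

[CO2*] = KH · pCO2 = 10^(−1.38) × 2080×10^-6 = 8.671×10^-5 mol/kg
α₀ = 1/(1 + K1/[H⁺] + K1K2/[H⁺]²) = 1/(1 + 10^+1.78 + 10^+0.47) = 0.01557
DIC = [CO2*]/α₀ = 8.671×10^-5 / 0.01557 = 5.57 mmol/kg

DIC = 5.57 mmol/kg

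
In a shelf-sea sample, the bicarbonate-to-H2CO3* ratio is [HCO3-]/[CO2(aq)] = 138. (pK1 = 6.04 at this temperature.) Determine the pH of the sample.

pH = 8.18

From K1 = [H⁺][HCO3-]/[CO2(aq)]:  pH = pK1 + log₁₀([HCO3-]/[CO2(aq)])
log₁₀(138) = +2.140
pH = 6.04 + (+2.140) = 8.18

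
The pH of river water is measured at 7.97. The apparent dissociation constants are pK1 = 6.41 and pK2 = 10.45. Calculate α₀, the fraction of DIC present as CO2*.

α₀ = 1 / (1 + K1/[H⁺] + K1K2/[H⁺]²) = 1 / (1 + 10^+1.56 + 10^-0.92)
   = 1 / (1 + 36.308 + 0.12023) = 1/37.428 = 0.02672

α₀ = 0.0267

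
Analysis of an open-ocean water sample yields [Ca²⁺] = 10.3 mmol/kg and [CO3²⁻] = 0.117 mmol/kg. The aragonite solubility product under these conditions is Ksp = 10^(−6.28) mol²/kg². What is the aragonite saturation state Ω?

Ksp = 10^(−6.28) = 5.248×10^-7
Ω = [Ca²⁺][CO3²⁻]/Ksp = (10.3×10^-3)(0.117×10^-3) / 5.248×10^-7 = 2.30

Ω = 2.30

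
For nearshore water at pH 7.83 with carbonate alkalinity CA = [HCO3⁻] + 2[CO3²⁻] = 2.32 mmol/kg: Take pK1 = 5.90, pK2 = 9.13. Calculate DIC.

CA = [HCO3⁻] + 2[CO3²⁻] = (α₁ + 2α₂)·DIC
At pH 7.83: [H⁺]/K1 = 10^-1.93 = 0.011749, K2/[H⁺] = 10^-1.30 = 0.050119
α₁ = 1/(1 + 0.011749 + 0.050119) = 1/1.0619 = 0.9417; α₂ = α₁·K2/[H⁺] = 0.04720
α₁ + 2α₂ = 1.0361
DIC = CA / (α₁ + 2α₂) = 2.32 / 1.0361 = 2.24 mmol/kg

DIC = 2.24 mmol/kg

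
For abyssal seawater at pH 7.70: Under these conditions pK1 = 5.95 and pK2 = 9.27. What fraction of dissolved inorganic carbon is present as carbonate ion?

α₂ = 0.0258

α₂ = 1 / (1 + [H⁺]/K2 + [H⁺]²/(K1K2)) = 1 / (1 + 10^+1.57 + 10^-0.18)
   = 1 / (1 + 37.154 + 0.66069) = 1/38.814 = 0.02576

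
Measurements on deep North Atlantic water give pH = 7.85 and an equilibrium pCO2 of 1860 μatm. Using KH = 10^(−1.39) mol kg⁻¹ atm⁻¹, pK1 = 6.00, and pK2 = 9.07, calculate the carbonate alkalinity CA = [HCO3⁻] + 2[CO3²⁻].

CA = 6.01 mmol/kg

[CO2*] = KH · pCO2 = 10^(−1.39) × 1860×10^-6 = 7.577×10^-5 mol/kg
α₀ = 1/(1 + K1/[H⁺] + K1K2/[H⁺]²) = 1/(1 + 10^+1.85 + 10^+0.63) = 0.01315
DIC = [CO2*]/α₀ = 7.577×10^-5 / 0.01315 = 5.763 mmol/kg
CA = (α₁ + 2α₂)·DIC = (0.9308 + 2×0.05608) × 5.763 = 6.01 mmol/kg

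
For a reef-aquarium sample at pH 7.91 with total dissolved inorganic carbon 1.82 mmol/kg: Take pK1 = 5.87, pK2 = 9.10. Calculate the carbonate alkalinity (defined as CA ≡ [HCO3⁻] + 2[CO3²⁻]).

CA = 1.91 mmol/kg

CA = [HCO3⁻] + 2[CO3²⁻] = (α₁ + 2α₂)·DIC
At pH 7.91: [H⁺]/K1 = 10^-2.04 = 0.0091201, K2/[H⁺] = 10^-1.19 = 0.064565
α₁ = 1/(1 + 0.0091201 + 0.064565) = 1/1.0737 = 0.9314; α₂ = α₁·K2/[H⁺] = 0.06013
α₁ + 2α₂ = 1.0516
CA = 1.0516 × 1.82 = 1.91 mmol/kg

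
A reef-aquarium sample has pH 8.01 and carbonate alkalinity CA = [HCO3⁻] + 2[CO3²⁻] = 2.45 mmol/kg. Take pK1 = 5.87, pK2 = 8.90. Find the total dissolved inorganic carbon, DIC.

DIC = 2.21 mmol/kg

CA = [HCO3⁻] + 2[CO3²⁻] = (α₁ + 2α₂)·DIC
At pH 8.01: [H⁺]/K1 = 10^-2.14 = 0.0072444, K2/[H⁺] = 10^-0.89 = 0.12882
α₁ = 1/(1 + 0.0072444 + 0.12882) = 1/1.1361 = 0.8802; α₂ = α₁·K2/[H⁺] = 0.1134
α₁ + 2α₂ = 1.1070
DIC = CA / (α₁ + 2α₂) = 2.45 / 1.1070 = 2.21 mmol/kg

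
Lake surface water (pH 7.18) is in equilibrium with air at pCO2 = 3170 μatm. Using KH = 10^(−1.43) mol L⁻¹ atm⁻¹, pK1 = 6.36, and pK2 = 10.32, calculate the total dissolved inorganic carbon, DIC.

DIC = 0.896 mmol/L

[CO2*] = KH · pCO2 = 10^(−1.43) × 3170×10^-6 = 1.178×10^-4 mol/L
α₀ = 1/(1 + K1/[H⁺] + K1K2/[H⁺]²) = 1/(1 + 10^+0.82 + 10^-2.32) = 0.1314
DIC = [CO2*]/α₀ = 1.178×10^-4 / 0.1314 = 0.896 mmol/L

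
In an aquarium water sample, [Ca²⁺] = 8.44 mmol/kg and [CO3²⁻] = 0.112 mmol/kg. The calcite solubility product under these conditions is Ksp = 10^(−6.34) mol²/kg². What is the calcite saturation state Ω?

Ksp = 10^(−6.34) = 4.571×10^-7
Ω = [Ca²⁺][CO3²⁻]/Ksp = (8.44×10^-3)(0.112×10^-3) / 4.571×10^-7 = 2.07

Ω = 2.07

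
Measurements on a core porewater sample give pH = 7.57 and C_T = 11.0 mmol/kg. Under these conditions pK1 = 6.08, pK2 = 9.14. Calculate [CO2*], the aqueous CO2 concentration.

[CO2*] = 0.336 mmol/kg

α₀ = 1 / (1 + K1/[H⁺] + K1K2/[H⁺]²) = 1 / (1 + 10^+1.49 + 10^-0.08)
   = 1 / (1 + 30.903 + 0.83176) = 1/32.735 = 0.03055
[CO2*] = α₀ × DIC = 0.03055 × 11.0 = 0.336 mmol/kg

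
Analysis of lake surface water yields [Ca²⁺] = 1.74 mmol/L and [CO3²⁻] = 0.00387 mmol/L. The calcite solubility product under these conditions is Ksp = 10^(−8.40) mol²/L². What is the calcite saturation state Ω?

Ω = 1.69

Ksp = 10^(−8.40) = 3.981×10^-9
Ω = [Ca²⁺][CO3²⁻]/Ksp = (1.74×10^-3)(0.00387×10^-3) / 3.981×10^-9 = 1.69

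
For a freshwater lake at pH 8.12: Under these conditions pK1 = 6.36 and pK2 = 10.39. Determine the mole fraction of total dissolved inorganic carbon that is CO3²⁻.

α₂ = 0.00525

α₂ = 1 / (1 + [H⁺]/K2 + [H⁺]²/(K1K2)) = 1 / (1 + 10^+2.27 + 10^+0.51)
   = 1 / (1 + 186.21 + 3.2359) = 1/190.44 = 0.005251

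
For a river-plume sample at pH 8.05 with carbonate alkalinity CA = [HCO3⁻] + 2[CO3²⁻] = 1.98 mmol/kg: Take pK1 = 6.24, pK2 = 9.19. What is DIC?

CA = [HCO3⁻] + 2[CO3²⁻] = (α₁ + 2α₂)·DIC
At pH 8.05: [H⁺]/K1 = 10^-1.81 = 0.015488, K2/[H⁺] = 10^-1.14 = 0.072444
α₁ = 1/(1 + 0.015488 + 0.072444) = 1/1.0879 = 0.9192; α₂ = α₁·K2/[H⁺] = 0.06659
α₁ + 2α₂ = 1.0524
DIC = CA / (α₁ + 2α₂) = 1.98 / 1.0524 = 1.88 mmol/kg

DIC = 1.88 mmol/kg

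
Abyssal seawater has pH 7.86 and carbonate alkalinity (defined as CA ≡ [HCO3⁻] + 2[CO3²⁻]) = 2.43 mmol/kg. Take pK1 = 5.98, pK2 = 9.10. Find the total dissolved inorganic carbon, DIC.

CA = [HCO3⁻] + 2[CO3²⁻] = (α₁ + 2α₂)·DIC
At pH 7.86: [H⁺]/K1 = 10^-1.88 = 0.013183, K2/[H⁺] = 10^-1.24 = 0.057544
α₁ = 1/(1 + 0.013183 + 0.057544) = 1/1.0707 = 0.9339; α₂ = α₁·K2/[H⁺] = 0.05374
α₁ + 2α₂ = 1.0414
DIC = CA / (α₁ + 2α₂) = 2.43 / 1.0414 = 2.33 mmol/kg

DIC = 2.33 mmol/kg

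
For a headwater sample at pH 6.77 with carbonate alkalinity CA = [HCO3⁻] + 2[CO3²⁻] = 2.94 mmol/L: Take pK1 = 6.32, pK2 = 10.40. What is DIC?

CA = [HCO3⁻] + 2[CO3²⁻] = (α₁ + 2α₂)·DIC
At pH 6.77: [H⁺]/K1 = 10^-0.45 = 0.35481, K2/[H⁺] = 10^-3.63 = 0.00023442
α₁ = 1/(1 + 0.35481 + 0.00023442) = 1/1.3550 = 0.7380; α₂ = α₁·K2/[H⁺] = 0.0001730
α₁ + 2α₂ = 0.7383
DIC = CA / (α₁ + 2α₂) = 2.94 / 0.7383 = 3.98 mmol/L

DIC = 3.98 mmol/L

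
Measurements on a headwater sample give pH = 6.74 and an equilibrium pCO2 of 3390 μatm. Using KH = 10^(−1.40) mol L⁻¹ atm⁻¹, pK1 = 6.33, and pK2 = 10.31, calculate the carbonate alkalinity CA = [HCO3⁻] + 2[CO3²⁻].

[CO2*] = KH · pCO2 = 10^(−1.40) × 3390×10^-6 = 1.350×10^-4 mol/L
α₀ = 1/(1 + K1/[H⁺] + K1K2/[H⁺]²) = 1/(1 + 10^+0.41 + 10^-3.16) = 0.2800
DIC = [CO2*]/α₀ = 1.350×10^-4 / 0.2800 = 0.4819 mmol/L
CA = (α₁ + 2α₂)·DIC = (0.7198 + 2×0.0001937) × 0.4819 = 0.347 mmol/L

CA = 0.347 mmol/L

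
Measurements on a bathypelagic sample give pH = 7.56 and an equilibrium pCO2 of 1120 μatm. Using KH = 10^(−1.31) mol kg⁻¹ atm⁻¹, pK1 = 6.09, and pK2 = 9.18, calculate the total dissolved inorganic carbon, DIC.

[CO2*] = KH · pCO2 = 10^(−1.31) × 1120×10^-6 = 5.486×10^-5 mol/kg
α₀ = 1/(1 + K1/[H⁺] + K1K2/[H⁺]²) = 1/(1 + 10^+1.47 + 10^-0.15) = 0.03203
DIC = [CO2*]/α₀ = 5.486×10^-5 / 0.03203 = 1.71 mmol/kg

DIC = 1.71 mmol/kg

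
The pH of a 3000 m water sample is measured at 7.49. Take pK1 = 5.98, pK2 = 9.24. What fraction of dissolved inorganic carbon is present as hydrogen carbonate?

α₁ = 1 / (1 + [H⁺]/K1 + K2/[H⁺]) = 1 / (1 + 10^-1.51 + 10^-1.75)
   = 1 / (1 + 0.030903 + 0.017783) = 1/1.0487 = 0.9536

α₁ = 0.954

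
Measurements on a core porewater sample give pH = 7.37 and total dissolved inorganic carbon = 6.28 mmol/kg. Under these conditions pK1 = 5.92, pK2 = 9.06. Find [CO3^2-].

α₂ = 1 / (1 + [H⁺]/K2 + [H⁺]²/(K1K2)) = 1 / (1 + 10^+1.69 + 10^+0.24)
   = 1 / (1 + 48.978 + 1.7378) = 1/51.716 = 0.01934
[CO3²⁻] = α₂ × DIC = 0.01934 × 6.28 = 0.121 mmol/kg

[CO3²⁻] = 0.121 mmol/kg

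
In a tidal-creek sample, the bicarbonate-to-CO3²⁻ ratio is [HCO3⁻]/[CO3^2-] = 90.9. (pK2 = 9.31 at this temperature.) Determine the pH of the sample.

From K2 = [H⁺][CO3^2-]/[HCO3⁻]:  pH = pK2 − log₁₀([HCO3⁻]/[CO3^2-])
log₁₀(90.9) = +1.959
pH = 9.31 − (+1.959) = 7.35

pH = 7.35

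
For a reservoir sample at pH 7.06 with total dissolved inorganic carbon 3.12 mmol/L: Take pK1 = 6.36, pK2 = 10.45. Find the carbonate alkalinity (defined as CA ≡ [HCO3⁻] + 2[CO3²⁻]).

CA = [HCO3⁻] + 2[CO3²⁻] = (α₁ + 2α₂)·DIC
At pH 7.06: [H⁺]/K1 = 10^-0.70 = 0.19953, K2/[H⁺] = 10^-3.39 = 0.00040738
α₁ = 1/(1 + 0.19953 + 0.00040738) = 1/1.1999 = 0.8334; α₂ = α₁·K2/[H⁺] = 0.0003395
α₁ + 2α₂ = 0.8341
CA = 0.8341 × 3.12 = 2.60 mmol/L

CA = 2.60 mmol/L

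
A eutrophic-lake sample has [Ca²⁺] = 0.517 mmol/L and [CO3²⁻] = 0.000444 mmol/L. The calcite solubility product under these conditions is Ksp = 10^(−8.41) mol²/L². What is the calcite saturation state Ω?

Ω = 0.0590

Ksp = 10^(−8.41) = 3.890×10^-9
Ω = [Ca²⁺][CO3²⁻]/Ksp = (0.517×10^-3)(0.000444×10^-3) / 3.890×10^-9 = 0.0590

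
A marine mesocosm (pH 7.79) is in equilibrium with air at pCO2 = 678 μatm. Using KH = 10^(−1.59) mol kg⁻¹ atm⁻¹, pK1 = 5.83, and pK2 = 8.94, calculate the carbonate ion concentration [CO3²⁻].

[CO2*] = KH · pCO2 = 10^(−1.59) × 678×10^-6 = 1.743×10^-5 mol/kg
α₀ = 1/(1 + K1/[H⁺] + K1K2/[H⁺]²) = 1/(1 + 10^+1.96 + 10^+0.81) = 0.01014
DIC = [CO2*]/α₀ = 1.743×10^-5 / 0.01014 = 1.719 mmol/kg
[CO3²⁻] = α₂·DIC; α₂ = 0.06544, so [CO3²⁻] = 0.06544 × 1.719 = 0.113 mmol/kg

[CO3²⁻] = 0.113 mmol/kg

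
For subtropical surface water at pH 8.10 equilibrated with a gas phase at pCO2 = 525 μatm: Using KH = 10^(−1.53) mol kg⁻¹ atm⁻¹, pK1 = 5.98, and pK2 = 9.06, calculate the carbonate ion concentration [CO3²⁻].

[CO2*] = KH · pCO2 = 10^(−1.53) × 525×10^-6 = 1.549×10^-5 mol/kg
α₀ = 1/(1 + K1/[H⁺] + K1K2/[H⁺]²) = 1/(1 + 10^+2.12 + 10^+1.16) = 0.006790
DIC = [CO2*]/α₀ = 1.549×10^-5 / 0.006790 = 2.282 mmol/kg
[CO3²⁻] = α₂·DIC; α₂ = 0.09814, so [CO3²⁻] = 0.09814 × 2.282 = 0.224 mmol/kg

[CO3²⁻] = 0.224 mmol/kg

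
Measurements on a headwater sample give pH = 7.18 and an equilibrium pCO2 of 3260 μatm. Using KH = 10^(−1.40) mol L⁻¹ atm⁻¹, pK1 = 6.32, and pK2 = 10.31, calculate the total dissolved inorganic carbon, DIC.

[CO2*] = KH · pCO2 = 10^(−1.40) × 3260×10^-6 = 1.298×10^-4 mol/L
α₀ = 1/(1 + K1/[H⁺] + K1K2/[H⁺]²) = 1/(1 + 10^+0.86 + 10^-2.27) = 0.1212
DIC = [CO2*]/α₀ = 1.298×10^-4 / 0.1212 = 1.07 mmol/L

DIC = 1.07 mmol/L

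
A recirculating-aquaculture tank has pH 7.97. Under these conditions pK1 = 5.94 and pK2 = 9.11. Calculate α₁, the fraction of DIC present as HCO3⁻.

α₁ = 1 / (1 + [H⁺]/K1 + K2/[H⁺]) = 1 / (1 + 10^-2.03 + 10^-1.14)
   = 1 / (1 + 0.0093325 + 0.072444) = 1/1.0818 = 0.9244

α₁ = 0.924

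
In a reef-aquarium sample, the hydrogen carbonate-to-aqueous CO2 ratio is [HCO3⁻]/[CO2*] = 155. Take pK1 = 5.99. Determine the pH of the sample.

pH = 8.18

From K1 = [H⁺][HCO3⁻]/[CO2*]:  pH = pK1 + log₁₀([HCO3⁻]/[CO2*])
log₁₀(155) = +2.190
pH = 5.99 + (+2.190) = 8.18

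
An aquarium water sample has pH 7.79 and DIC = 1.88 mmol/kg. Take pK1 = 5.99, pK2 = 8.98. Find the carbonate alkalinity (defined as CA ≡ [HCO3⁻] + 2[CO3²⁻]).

CA = 1.96 mmol/kg

CA = [HCO3⁻] + 2[CO3²⁻] = (α₁ + 2α₂)·DIC
At pH 7.79: [H⁺]/K1 = 10^-1.80 = 0.015849, K2/[H⁺] = 10^-1.19 = 0.064565
α₁ = 1/(1 + 0.015849 + 0.064565) = 1/1.0804 = 0.9256; α₂ = α₁·K2/[H⁺] = 0.05976
α₁ + 2α₂ = 1.0451
CA = 1.0451 × 1.88 = 1.96 mmol/kg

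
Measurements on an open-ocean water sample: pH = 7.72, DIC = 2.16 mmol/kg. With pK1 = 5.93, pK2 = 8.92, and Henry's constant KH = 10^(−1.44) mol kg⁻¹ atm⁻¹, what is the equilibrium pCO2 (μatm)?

α₀ = 1 / (1 + K1/[H⁺] + K1K2/[H⁺]²) = 1 / (1 + 10^+1.79 + 10^+0.59)
   = 1 / (1 + 61.660 + 3.8905) = 1/66.550 = 0.01503
[CO2*] = α₀ × DIC = 0.01503 × 2.16 = 0.03246 mmol/kg
pCO2 = [CO2*]/KH = 3.246×10^-5 / 3.631×10^-2 = 894 μatm

pCO2 = 894 μatm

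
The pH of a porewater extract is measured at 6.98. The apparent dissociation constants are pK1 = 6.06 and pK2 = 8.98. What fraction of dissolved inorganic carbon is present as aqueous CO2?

α₀ = 0.106

α₀ = 1 / (1 + K1/[H⁺] + K1K2/[H⁺]²) = 1 / (1 + 10^+0.92 + 10^-1.08)
   = 1 / (1 + 8.3176 + 0.083176) = 1/9.4008 = 0.1064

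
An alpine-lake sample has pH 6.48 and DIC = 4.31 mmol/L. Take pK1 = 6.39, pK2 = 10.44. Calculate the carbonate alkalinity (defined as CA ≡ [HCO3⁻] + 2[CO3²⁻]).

CA = [HCO3⁻] + 2[CO3²⁻] = (α₁ + 2α₂)·DIC
At pH 6.48: [H⁺]/K1 = 10^-0.09 = 0.81283, K2/[H⁺] = 10^-3.96 = 0.00010965
α₁ = 1/(1 + 0.81283 + 0.00010965) = 1/1.8129 = 0.5516; α₂ = α₁·K2/[H⁺] = 6.048×10^-5
α₁ + 2α₂ = 0.5517
CA = 0.5517 × 4.31 = 2.38 mmol/L

CA = 2.38 mmol/L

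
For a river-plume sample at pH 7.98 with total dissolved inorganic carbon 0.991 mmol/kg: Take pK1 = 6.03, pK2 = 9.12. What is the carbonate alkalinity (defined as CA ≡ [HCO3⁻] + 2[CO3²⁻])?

CA = 1.05 mmol/kg

CA = [HCO3⁻] + 2[CO3²⁻] = (α₁ + 2α₂)·DIC
At pH 7.98: [H⁺]/K1 = 10^-1.95 = 0.011220, K2/[H⁺] = 10^-1.14 = 0.072444
α₁ = 1/(1 + 0.011220 + 0.072444) = 1/1.0837 = 0.9228; α₂ = α₁·K2/[H⁺] = 0.06685
α₁ + 2α₂ = 1.0565
CA = 1.0565 × 0.991 = 1.05 mmol/kg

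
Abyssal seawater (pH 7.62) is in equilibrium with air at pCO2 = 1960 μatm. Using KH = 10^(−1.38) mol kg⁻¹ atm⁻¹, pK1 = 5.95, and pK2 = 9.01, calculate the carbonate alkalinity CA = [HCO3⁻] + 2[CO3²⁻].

[CO2*] = KH · pCO2 = 10^(−1.38) × 1960×10^-6 = 8.171×10^-5 mol/kg
α₀ = 1/(1 + K1/[H⁺] + K1K2/[H⁺]²) = 1/(1 + 10^+1.67 + 10^+0.28) = 0.02013
DIC = [CO2*]/α₀ = 8.171×10^-5 / 0.02013 = 4.059 mmol/kg
CA = (α₁ + 2α₂)·DIC = (0.9415 + 2×0.03836) × 4.059 = 4.13 mmol/kg

CA = 4.13 mmol/kg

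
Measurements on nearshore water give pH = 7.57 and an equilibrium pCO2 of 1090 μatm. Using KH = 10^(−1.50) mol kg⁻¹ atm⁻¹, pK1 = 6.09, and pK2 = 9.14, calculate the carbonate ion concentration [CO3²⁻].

[CO2*] = KH · pCO2 = 10^(−1.50) × 1090×10^-6 = 3.447×10^-5 mol/kg
α₀ = 1/(1 + K1/[H⁺] + K1K2/[H⁺]²) = 1/(1 + 10^+1.48 + 10^-0.09) = 0.03124
DIC = [CO2*]/α₀ = 3.447×10^-5 / 0.03124 = 1.103 mmol/kg
[CO3²⁻] = α₂·DIC; α₂ = 0.02539, so [CO3²⁻] = 0.02539 × 1.103 = 0.0280 mmol/kg

[CO3²⁻] = 0.0280 mmol/kg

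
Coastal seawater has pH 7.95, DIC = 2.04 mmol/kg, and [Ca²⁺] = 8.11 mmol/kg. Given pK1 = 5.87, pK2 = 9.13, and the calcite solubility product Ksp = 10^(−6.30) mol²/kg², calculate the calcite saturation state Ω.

Ω = 2.03

α₂ = 1 / (1 + [H⁺]/K2 + [H⁺]²/(K1K2)) = 1 / (1 + 10^+1.18 + 10^-0.90)
   = 1 / (1 + 15.136 + 0.12589) = 1/16.262 = 0.06149
[CO3²⁻] = α₂ × DIC = 0.06149 × 2.04 = 0.1254 mmol/kg
Ksp = 10^(−6.30) = 5.012×10^-7
Ω = [Ca²⁺][CO3²⁻]/Ksp = (8.11×10^-3)(1.254×10^-4) / 5.012×10^-7 = 2.03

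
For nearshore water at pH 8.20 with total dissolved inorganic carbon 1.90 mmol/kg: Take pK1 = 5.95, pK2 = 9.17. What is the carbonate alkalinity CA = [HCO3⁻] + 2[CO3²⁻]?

CA = 2.07 mmol/kg

CA = [HCO3⁻] + 2[CO3²⁻] = (α₁ + 2α₂)·DIC
At pH 8.20: [H⁺]/K1 = 10^-2.25 = 0.0056234, K2/[H⁺] = 10^-0.97 = 0.10715
α₁ = 1/(1 + 0.0056234 + 0.10715) = 1/1.1128 = 0.8987; α₂ = α₁·K2/[H⁺] = 0.09629
α₁ + 2α₂ = 1.0912
CA = 1.0912 × 1.90 = 2.07 mmol/kg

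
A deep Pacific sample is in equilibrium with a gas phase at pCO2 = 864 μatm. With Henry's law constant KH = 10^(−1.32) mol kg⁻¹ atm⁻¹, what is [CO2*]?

KH = 10^(−1.32) = 4.786×10^-2 mol kg⁻¹ atm⁻¹
[CO2*] = KH · pCO2 = 4.786×10^-2 × 864×10^-6 atm = 4.14×10^-5 mol/kg

[CO2*] = 41.4 μmol/kg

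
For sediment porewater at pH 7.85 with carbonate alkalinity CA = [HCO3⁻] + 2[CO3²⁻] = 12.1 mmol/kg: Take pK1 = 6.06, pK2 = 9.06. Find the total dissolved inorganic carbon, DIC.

DIC = 11.6 mmol/kg

CA = [HCO3⁻] + 2[CO3²⁻] = (α₁ + 2α₂)·DIC
At pH 7.85: [H⁺]/K1 = 10^-1.79 = 0.016218, K2/[H⁺] = 10^-1.21 = 0.061660
α₁ = 1/(1 + 0.016218 + 0.061660) = 1/1.0779 = 0.9277; α₂ = α₁·K2/[H⁺] = 0.05720
α₁ + 2α₂ = 1.0422
DIC = CA / (α₁ + 2α₂) = 12.1 / 1.0422 = 11.6 mmol/kg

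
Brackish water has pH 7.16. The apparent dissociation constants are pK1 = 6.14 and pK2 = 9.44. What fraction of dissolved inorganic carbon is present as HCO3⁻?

α₁ = 1 / (1 + [H⁺]/K1 + K2/[H⁺]) = 1 / (1 + 10^-1.02 + 10^-2.28)
   = 1 / (1 + 0.095499 + 0.0052481) = 1/1.1007 = 0.9085

α₁ = 0.908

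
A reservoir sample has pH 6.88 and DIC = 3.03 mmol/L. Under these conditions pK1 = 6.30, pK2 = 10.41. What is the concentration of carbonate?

α₂ = 1 / (1 + [H⁺]/K2 + [H⁺]²/(K1K2)) = 1 / (1 + 10^+3.53 + 10^+2.95)
   = 1 / (1 + 3388.4 + 891.25) = 1/4280.7 = 0.0002336
[CO3²⁻] = α₂ × DIC = 0.0002336 × 3.03 = 0.000708 mmol/L = 0.708 μmol/L

[CO3²⁻] = 0.708 μmol/L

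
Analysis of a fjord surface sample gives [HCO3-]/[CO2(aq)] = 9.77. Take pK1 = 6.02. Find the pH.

From K1 = [H⁺][HCO3-]/[CO2(aq)]:  pH = pK1 + log₁₀([HCO3-]/[CO2(aq)])
log₁₀(9.77) = +0.990
pH = 6.02 + (+0.990) = 7.01

pH = 7.01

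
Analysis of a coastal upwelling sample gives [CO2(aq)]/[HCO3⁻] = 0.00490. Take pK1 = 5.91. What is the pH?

pH = 8.22

From K1 = [H⁺][HCO3⁻]/[CO2(aq)]:  pH = pK1 − log₁₀([CO2(aq)]/[HCO3⁻])
log₁₀(0.00490) = -2.310
pH = 5.91 − (-2.310) = 8.22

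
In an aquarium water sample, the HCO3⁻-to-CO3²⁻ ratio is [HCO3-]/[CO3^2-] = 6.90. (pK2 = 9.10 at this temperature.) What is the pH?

pH = 8.26

From K2 = [H⁺][CO3^2-]/[HCO3-]:  pH = pK2 − log₁₀([HCO3-]/[CO3^2-])
log₁₀(6.90) = +0.839
pH = 9.10 − (+0.839) = 8.26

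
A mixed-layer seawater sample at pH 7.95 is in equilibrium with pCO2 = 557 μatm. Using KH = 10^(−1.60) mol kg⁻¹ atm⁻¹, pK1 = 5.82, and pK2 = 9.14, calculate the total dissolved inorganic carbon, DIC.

[CO2*] = KH · pCO2 = 10^(−1.60) × 557×10^-6 = 1.399×10^-5 mol/kg
α₀ = 1/(1 + K1/[H⁺] + K1K2/[H⁺]²) = 1/(1 + 10^+2.13 + 10^+0.94) = 0.006915
DIC = [CO2*]/α₀ = 1.399×10^-5 / 0.006915 = 2.02 mmol/kg

DIC = 2.02 mmol/kg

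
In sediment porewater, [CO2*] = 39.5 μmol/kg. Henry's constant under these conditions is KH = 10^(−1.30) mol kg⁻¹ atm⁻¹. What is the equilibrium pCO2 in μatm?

pCO2 = 788 μatm

KH = 10^(−1.30) = 5.012×10^-2 mol kg⁻¹ atm⁻¹
pCO2 = [CO2*]/KH = 39.5×10^-6 / 5.012×10^-2 = 7.88×10^-4 atm = 788 μatm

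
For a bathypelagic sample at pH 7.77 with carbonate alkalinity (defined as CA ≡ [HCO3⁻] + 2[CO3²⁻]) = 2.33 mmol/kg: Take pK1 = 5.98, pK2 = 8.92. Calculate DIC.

CA = [HCO3⁻] + 2[CO3²⁻] = (α₁ + 2α₂)·DIC
At pH 7.77: [H⁺]/K1 = 10^-1.79 = 0.016218, K2/[H⁺] = 10^-1.15 = 0.070795
α₁ = 1/(1 + 0.016218 + 0.070795) = 1/1.0870 = 0.9200; α₂ = α₁·K2/[H⁺] = 0.06513
α₁ + 2α₂ = 1.0502
DIC = CA / (α₁ + 2α₂) = 2.33 / 1.0502 = 2.22 mmol/kg

DIC = 2.22 mmol/kg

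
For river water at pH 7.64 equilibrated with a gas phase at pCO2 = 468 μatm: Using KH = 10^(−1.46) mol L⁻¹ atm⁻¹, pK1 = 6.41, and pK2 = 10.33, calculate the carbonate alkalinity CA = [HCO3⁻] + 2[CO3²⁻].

[CO2*] = KH · pCO2 = 10^(−1.46) × 468×10^-6 = 1.623×10^-5 mol/L
α₀ = 1/(1 + K1/[H⁺] + K1K2/[H⁺]²) = 1/(1 + 10^+1.23 + 10^-1.46) = 0.05550
DIC = [CO2*]/α₀ = 1.623×10^-5 / 0.05550 = 0.2924 mmol/L
CA = (α₁ + 2α₂)·DIC = (0.9426 + 2×0.001924) × 0.2924 = 0.277 mmol/L

CA = 0.277 mmol/L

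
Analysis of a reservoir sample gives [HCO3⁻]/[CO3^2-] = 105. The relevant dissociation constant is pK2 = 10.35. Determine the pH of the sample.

From K2 = [H⁺][CO3^2-]/[HCO3⁻]:  pH = pK2 − log₁₀([HCO3⁻]/[CO3^2-])
log₁₀(105) = +2.021
pH = 10.35 − (+2.021) = 8.33

pH = 8.33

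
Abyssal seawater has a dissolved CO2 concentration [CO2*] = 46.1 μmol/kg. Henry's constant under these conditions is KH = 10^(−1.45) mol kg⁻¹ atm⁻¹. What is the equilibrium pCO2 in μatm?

pCO2 = 1300 μatm

KH = 10^(−1.45) = 3.548×10^-2 mol kg⁻¹ atm⁻¹
pCO2 = [CO2*]/KH = 46.1×10^-6 / 3.548×10^-2 = 1.30×10^-3 atm = 1300 μatm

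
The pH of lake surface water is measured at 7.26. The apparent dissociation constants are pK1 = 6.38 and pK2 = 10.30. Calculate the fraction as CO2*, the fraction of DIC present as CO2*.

α₀ = 1 / (1 + K1/[H⁺] + K1K2/[H⁺]²) = 1 / (1 + 10^+0.88 + 10^-2.16)
   = 1 / (1 + 7.5858 + 0.0069183) = 1/8.5927 = 0.1164

α₀ = 0.116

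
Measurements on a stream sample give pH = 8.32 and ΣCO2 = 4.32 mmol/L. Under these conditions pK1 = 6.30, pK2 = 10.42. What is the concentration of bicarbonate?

α₁ = 1 / (1 + [H⁺]/K1 + K2/[H⁺]) = 1 / (1 + 10^-2.02 + 10^-2.10)
   = 1 / (1 + 0.0095499 + 0.0079433) = 1/1.0175 = 0.9828
[HCO3⁻] = α₁ × DIC = 0.9828 × 4.32 = 4.25 mmol/L

[HCO3⁻] = 4.25 mmol/L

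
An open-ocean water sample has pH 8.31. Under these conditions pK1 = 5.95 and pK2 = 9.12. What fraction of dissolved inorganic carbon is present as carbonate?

α₂ = 1 / (1 + [H⁺]/K2 + [H⁺]²/(K1K2)) = 1 / (1 + 10^+0.81 + 10^-1.55)
   = 1 / (1 + 6.4565 + 0.028184) = 1/7.4847 = 0.1336

α₂ = 0.134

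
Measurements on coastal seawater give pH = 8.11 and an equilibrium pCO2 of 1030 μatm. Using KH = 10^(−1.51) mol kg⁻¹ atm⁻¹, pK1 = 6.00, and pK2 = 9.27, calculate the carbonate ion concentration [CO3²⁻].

[CO2*] = KH · pCO2 = 10^(−1.51) × 1030×10^-6 = 3.183×10^-5 mol/kg
α₀ = 1/(1 + K1/[H⁺] + K1K2/[H⁺]²) = 1/(1 + 10^+2.11 + 10^+0.95) = 0.007208
DIC = [CO2*]/α₀ = 3.183×10^-5 / 0.007208 = 4.416 mmol/kg
[CO3²⁻] = α₂·DIC; α₂ = 0.06424, so [CO3²⁻] = 0.06424 × 4.416 = 0.284 mmol/kg

[CO3²⁻] = 0.284 mmol/kg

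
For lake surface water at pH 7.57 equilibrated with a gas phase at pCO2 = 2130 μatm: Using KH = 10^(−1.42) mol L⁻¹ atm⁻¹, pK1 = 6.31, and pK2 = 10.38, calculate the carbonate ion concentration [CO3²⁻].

[CO3²⁻] = 2.28 μmol/L

[CO2*] = KH · pCO2 = 10^(−1.42) × 2130×10^-6 = 8.098×10^-5 mol/L
α₀ = 1/(1 + K1/[H⁺] + K1K2/[H⁺]²) = 1/(1 + 10^+1.26 + 10^-1.55) = 0.05202
DIC = [CO2*]/α₀ = 8.098×10^-5 / 0.05202 = 1.557 mmol/L
[CO3²⁻] = α₂·DIC; α₂ = 0.001466, so [CO3²⁻] = 0.001466 × 1.557 = 0.00228 mmol/L = 2.28 μmol/L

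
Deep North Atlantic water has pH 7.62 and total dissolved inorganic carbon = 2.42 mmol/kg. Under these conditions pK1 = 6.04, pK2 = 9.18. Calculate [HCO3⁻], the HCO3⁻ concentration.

α₁ = 1 / (1 + [H⁺]/K1 + K2/[H⁺]) = 1 / (1 + 10^-1.58 + 10^-1.56)
   = 1 / (1 + 0.026303 + 0.027542) = 1/1.0538 = 0.9489
[HCO3⁻] = α₁ × DIC = 0.9489 × 2.42 = 2.30 mmol/kg

[HCO3⁻] = 2.30 mmol/kg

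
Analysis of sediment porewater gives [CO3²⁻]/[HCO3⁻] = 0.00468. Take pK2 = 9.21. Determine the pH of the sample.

From K2 = [H⁺][CO3²⁻]/[HCO3⁻]:  pH = pK2 + log₁₀([CO3²⁻]/[HCO3⁻])
log₁₀(0.00468) = -2.330
pH = 9.21 + (-2.330) = 6.88

pH = 6.88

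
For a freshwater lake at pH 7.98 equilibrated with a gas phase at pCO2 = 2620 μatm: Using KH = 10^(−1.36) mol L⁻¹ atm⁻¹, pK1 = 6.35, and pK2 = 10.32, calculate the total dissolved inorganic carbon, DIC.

DIC = 5.02 mmol/L

[CO2*] = KH · pCO2 = 10^(−1.36) × 2620×10^-6 = 1.144×10^-4 mol/L
α₀ = 1/(1 + K1/[H⁺] + K1K2/[H⁺]²) = 1/(1 + 10^+1.63 + 10^-0.71) = 0.02280
DIC = [CO2*]/α₀ = 1.144×10^-4 / 0.02280 = 5.02 mmol/L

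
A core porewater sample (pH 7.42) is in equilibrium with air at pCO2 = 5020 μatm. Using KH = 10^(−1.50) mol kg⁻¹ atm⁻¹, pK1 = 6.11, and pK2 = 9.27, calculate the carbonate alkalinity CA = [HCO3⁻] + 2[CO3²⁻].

[CO2*] = KH · pCO2 = 10^(−1.50) × 5020×10^-6 = 1.587×10^-4 mol/kg
α₀ = 1/(1 + K1/[H⁺] + K1K2/[H⁺]²) = 1/(1 + 10^+1.31 + 10^-0.54) = 0.04607
DIC = [CO2*]/α₀ = 1.587×10^-4 / 0.04607 = 3.446 mmol/kg
CA = (α₁ + 2α₂)·DIC = (0.9406 + 2×0.01329) × 3.446 = 3.33 mmol/kg

CA = 3.33 mmol/kg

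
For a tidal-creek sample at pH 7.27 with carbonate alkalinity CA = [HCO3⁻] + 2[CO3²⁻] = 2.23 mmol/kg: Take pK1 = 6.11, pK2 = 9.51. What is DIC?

CA = [HCO3⁻] + 2[CO3²⁻] = (α₁ + 2α₂)·DIC
At pH 7.27: [H⁺]/K1 = 10^-1.16 = 0.069183, K2/[H⁺] = 10^-2.24 = 0.0057544
α₁ = 1/(1 + 0.069183 + 0.0057544) = 1/1.0749 = 0.9303; α₂ = α₁·K2/[H⁺] = 0.005353
α₁ + 2α₂ = 0.9410
DIC = CA / (α₁ + 2α₂) = 2.23 / 0.9410 = 2.37 mmol/kg

DIC = 2.37 mmol/kg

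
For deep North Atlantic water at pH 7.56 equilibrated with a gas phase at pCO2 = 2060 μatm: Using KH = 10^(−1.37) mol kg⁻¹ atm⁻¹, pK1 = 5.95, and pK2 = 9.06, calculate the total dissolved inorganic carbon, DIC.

DIC = 3.78 mmol/kg

[CO2*] = KH · pCO2 = 10^(−1.37) × 2060×10^-6 = 8.788×10^-5 mol/kg
α₀ = 1/(1 + K1/[H⁺] + K1K2/[H⁺]²) = 1/(1 + 10^+1.61 + 10^+0.11) = 0.02324
DIC = [CO2*]/α₀ = 8.788×10^-5 / 0.02324 = 3.78 mmol/kg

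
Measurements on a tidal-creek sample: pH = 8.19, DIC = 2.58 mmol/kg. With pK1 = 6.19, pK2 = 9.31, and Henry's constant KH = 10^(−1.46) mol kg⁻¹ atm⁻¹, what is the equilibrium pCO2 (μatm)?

α₀ = 1 / (1 + K1/[H⁺] + K1K2/[H⁺]²) = 1 / (1 + 10^+2.00 + 10^+0.88)
   = 1 / (1 + 100.00 + 7.5858) = 1/108.59 = 0.009209
[CO2*] = α₀ × DIC = 0.009209 × 2.58 = 0.02376 mmol/kg
pCO2 = [CO2*]/KH = 2.376×10^-5 / 3.467×10^-2 = 685 μatm

pCO2 = 685 μatm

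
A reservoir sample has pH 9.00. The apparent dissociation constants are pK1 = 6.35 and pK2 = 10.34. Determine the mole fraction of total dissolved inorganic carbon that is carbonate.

α₂ = 1 / (1 + [H⁺]/K2 + [H⁺]²/(K1K2)) = 1 / (1 + 10^+1.34 + 10^-1.31)
   = 1 / (1 + 21.878 + 0.048978) = 1/22.927 = 0.04362

α₂ = 0.0436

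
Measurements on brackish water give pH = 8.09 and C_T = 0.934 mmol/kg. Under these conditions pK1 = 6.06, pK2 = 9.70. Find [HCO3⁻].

α₁ = 1 / (1 + [H⁺]/K1 + K2/[H⁺]) = 1 / (1 + 10^-2.03 + 10^-1.61)
   = 1 / (1 + 0.0093325 + 0.024547) = 1/1.0339 = 0.9672
[HCO3⁻] = α₁ × DIC = 0.9672 × 0.934 = 0.903 mmol/kg

[HCO3⁻] = 0.903 mmol/kg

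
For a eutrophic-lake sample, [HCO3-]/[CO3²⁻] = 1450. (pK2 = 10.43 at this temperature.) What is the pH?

pH = 7.27

From K2 = [H⁺][CO3²⁻]/[HCO3-]:  pH = pK2 − log₁₀([HCO3-]/[CO3²⁻])
log₁₀(1450) = +3.161
pH = 10.43 − (+3.161) = 7.27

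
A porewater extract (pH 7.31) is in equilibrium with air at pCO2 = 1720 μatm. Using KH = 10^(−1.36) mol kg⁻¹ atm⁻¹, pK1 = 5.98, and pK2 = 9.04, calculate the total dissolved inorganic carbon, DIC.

[CO2*] = KH · pCO2 = 10^(−1.36) × 1720×10^-6 = 7.508×10^-5 mol/kg
α₀ = 1/(1 + K1/[H⁺] + K1K2/[H⁺]²) = 1/(1 + 10^+1.33 + 10^-0.40) = 0.04390
DIC = [CO2*]/α₀ = 7.508×10^-5 / 0.04390 = 1.71 mmol/kg

DIC = 1.71 mmol/kg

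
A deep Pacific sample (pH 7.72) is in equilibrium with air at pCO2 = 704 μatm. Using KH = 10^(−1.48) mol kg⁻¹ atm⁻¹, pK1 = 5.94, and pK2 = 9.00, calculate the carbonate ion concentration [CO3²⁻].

[CO2*] = KH · pCO2 = 10^(−1.48) × 704×10^-6 = 2.331×10^-5 mol/kg
α₀ = 1/(1 + K1/[H⁺] + K1K2/[H⁺]²) = 1/(1 + 10^+1.78 + 10^+0.50) = 0.01552
DIC = [CO2*]/α₀ = 2.331×10^-5 / 0.01552 = 1.502 mmol/kg
[CO3²⁻] = α₂·DIC; α₂ = 0.04909, so [CO3²⁻] = 0.04909 × 1.502 = 0.0737 mmol/kg

[CO3²⁻] = 0.0737 mmol/kg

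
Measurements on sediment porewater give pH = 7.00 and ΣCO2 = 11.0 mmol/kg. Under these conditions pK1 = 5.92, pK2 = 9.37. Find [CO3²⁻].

[CO3²⁻] = 0.0432 mmol/kg

α₂ = 1 / (1 + [H⁺]/K2 + [H⁺]²/(K1K2)) = 1 / (1 + 10^+2.37 + 10^+1.29)
   = 1 / (1 + 234.42 + 19.498) = 1/254.92 = 0.003923
[CO3²⁻] = α₂ × DIC = 0.003923 × 11.0 = 0.0432 mmol/kg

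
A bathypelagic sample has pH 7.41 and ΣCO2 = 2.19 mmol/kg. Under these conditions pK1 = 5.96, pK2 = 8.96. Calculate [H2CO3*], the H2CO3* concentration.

[CO2*] = 0.0731 mmol/kg

α₀ = 1 / (1 + K1/[H⁺] + K1K2/[H⁺]²) = 1 / (1 + 10^+1.45 + 10^-0.10)
   = 1 / (1 + 28.184 + 0.79433) = 1/29.978 = 0.03336
[CO2*] = α₀ × DIC = 0.03336 × 2.19 = 0.0731 mmol/kg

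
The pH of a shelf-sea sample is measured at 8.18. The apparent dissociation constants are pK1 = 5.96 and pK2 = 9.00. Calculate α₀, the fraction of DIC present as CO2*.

α₀ = 1 / (1 + K1/[H⁺] + K1K2/[H⁺]²) = 1 / (1 + 10^+2.22 + 10^+1.40)
   = 1 / (1 + 165.96 + 25.119) = 1/192.08 = 0.005206

α₀ = 0.00521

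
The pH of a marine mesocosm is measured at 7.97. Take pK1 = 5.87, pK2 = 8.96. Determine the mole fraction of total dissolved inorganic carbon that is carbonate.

α₂ = 1 / (1 + [H⁺]/K2 + [H⁺]²/(K1K2)) = 1 / (1 + 10^+0.99 + 10^-1.11)
   = 1 / (1 + 9.7724 + 0.077625) = 1/10.850 = 0.09217

α₂ = 0.0922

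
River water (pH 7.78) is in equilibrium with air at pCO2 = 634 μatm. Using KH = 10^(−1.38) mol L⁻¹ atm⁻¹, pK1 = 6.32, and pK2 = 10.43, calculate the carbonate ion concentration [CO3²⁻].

[CO2*] = KH · pCO2 = 10^(−1.38) × 634×10^-6 = 2.643×10^-5 mol/L
α₀ = 1/(1 + K1/[H⁺] + K1K2/[H⁺]²) = 1/(1 + 10^+1.46 + 10^-1.19) = 0.03344
DIC = [CO2*]/α₀ = 2.643×10^-5 / 0.03344 = 0.7904 mmol/L
[CO3²⁻] = α₂·DIC; α₂ = 0.002159, so [CO3²⁻] = 0.002159 × 0.7904 = 0.00171 mmol/L = 1.71 μmol/L

[CO3²⁻] = 1.71 μmol/L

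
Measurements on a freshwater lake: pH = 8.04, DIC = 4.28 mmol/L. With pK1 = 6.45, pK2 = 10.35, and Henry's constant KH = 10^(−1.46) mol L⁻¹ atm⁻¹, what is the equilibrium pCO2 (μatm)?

α₀ = 1 / (1 + K1/[H⁺] + K1K2/[H⁺]²) = 1 / (1 + 10^+1.59 + 10^-0.72)
   = 1 / (1 + 38.905 + 0.19055) = 1/40.095 = 0.02494
[CO2*] = α₀ × DIC = 0.02494 × 4.28 = 0.1067 mmol/L
pCO2 = [CO2*]/KH = 1.067×10^-4 / 3.467×10^-2 = 3080 μatm

pCO2 = 3080 μatm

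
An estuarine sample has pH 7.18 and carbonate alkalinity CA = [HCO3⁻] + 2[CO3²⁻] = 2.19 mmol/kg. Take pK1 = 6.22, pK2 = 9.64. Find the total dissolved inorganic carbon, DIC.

CA = [HCO3⁻] + 2[CO3²⁻] = (α₁ + 2α₂)·DIC
At pH 7.18: [H⁺]/K1 = 10^-0.96 = 0.10965, K2/[H⁺] = 10^-2.46 = 0.0034674
α₁ = 1/(1 + 0.10965 + 0.0034674) = 1/1.1131 = 0.8984; α₂ = α₁·K2/[H⁺] = 0.003115
α₁ + 2α₂ = 0.9046
DIC = CA / (α₁ + 2α₂) = 2.19 / 0.9046 = 2.42 mmol/kg

DIC = 2.42 mmol/kg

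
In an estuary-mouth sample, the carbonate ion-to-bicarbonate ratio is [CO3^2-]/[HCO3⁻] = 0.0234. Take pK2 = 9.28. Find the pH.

pH = 7.65

From K2 = [H⁺][CO3^2-]/[HCO3⁻]:  pH = pK2 + log₁₀([CO3^2-]/[HCO3⁻])
log₁₀(0.0234) = -1.631
pH = 9.28 + (-1.631) = 7.65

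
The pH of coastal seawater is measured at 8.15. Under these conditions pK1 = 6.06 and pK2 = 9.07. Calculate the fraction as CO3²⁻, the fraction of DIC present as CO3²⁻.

α₂ = 0.107

α₂ = 1 / (1 + [H⁺]/K2 + [H⁺]²/(K1K2)) = 1 / (1 + 10^+0.92 + 10^-1.17)
   = 1 / (1 + 8.3176 + 0.067608) = 1/9.3852 = 0.1066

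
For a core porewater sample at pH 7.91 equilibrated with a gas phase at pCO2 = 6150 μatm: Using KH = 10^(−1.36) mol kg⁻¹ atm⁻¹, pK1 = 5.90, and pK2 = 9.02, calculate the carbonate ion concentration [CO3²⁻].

[CO2*] = KH · pCO2 = 10^(−1.36) × 6150×10^-6 = 2.685×10^-4 mol/kg
α₀ = 1/(1 + K1/[H⁺] + K1K2/[H⁺]²) = 1/(1 + 10^+2.01 + 10^+0.90) = 0.008987
DIC = [CO2*]/α₀ = 2.685×10^-4 / 0.008987 = 29.87 mmol/kg
[CO3²⁻] = α₂·DIC; α₂ = 0.07139, so [CO3²⁻] = 0.07139 × 29.87 = 2.13 mmol/kg

[CO3²⁻] = 2.13 mmol/kg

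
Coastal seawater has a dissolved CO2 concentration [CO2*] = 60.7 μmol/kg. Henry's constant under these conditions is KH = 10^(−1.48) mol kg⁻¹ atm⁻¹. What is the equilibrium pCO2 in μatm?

KH = 10^(−1.48) = 3.311×10^-2 mol kg⁻¹ atm⁻¹
pCO2 = [CO2*]/KH = 60.7×10^-6 / 3.311×10^-2 = 1.83×10^-3 atm = 1830 μatm

pCO2 = 1830 μatm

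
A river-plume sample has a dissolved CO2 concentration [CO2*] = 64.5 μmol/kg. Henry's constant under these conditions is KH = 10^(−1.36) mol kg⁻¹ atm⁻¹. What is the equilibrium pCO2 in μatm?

KH = 10^(−1.36) = 4.365×10^-2 mol kg⁻¹ atm⁻¹
pCO2 = [CO2*]/KH = 64.5×10^-6 / 4.365×10^-2 = 1.48×10^-3 atm = 1480 μatm

pCO2 = 1480 μatm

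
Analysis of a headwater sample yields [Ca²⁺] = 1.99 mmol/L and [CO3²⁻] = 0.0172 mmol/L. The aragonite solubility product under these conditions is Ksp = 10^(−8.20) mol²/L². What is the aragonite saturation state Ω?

Ω = 5.42

Ksp = 10^(−8.20) = 6.310×10^-9
Ω = [Ca²⁺][CO3²⁻]/Ksp = (1.99×10^-3)(0.0172×10^-3) / 6.310×10^-9 = 5.42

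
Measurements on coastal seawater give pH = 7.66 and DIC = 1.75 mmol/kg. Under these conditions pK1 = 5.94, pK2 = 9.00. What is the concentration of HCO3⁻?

α₁ = 1 / (1 + [H⁺]/K1 + K2/[H⁺]) = 1 / (1 + 10^-1.72 + 10^-1.34)
   = 1 / (1 + 0.019055 + 0.045709) = 1/1.0648 = 0.9392
[HCO3⁻] = α₁ × DIC = 0.9392 × 1.75 = 1.64 mmol/kg

[HCO3⁻] = 1.64 mmol/kg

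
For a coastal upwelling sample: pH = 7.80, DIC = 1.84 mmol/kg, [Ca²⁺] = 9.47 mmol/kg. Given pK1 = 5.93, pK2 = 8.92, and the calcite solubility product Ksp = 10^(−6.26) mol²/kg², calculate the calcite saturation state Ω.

Ω = 2.21

α₂ = 1 / (1 + [H⁺]/K2 + [H⁺]²/(K1K2)) = 1 / (1 + 10^+1.12 + 10^-0.75)
   = 1 / (1 + 13.183 + 0.17783) = 1/14.360 = 0.06964
[CO3²⁻] = α₂ × DIC = 0.06964 × 1.84 = 0.1281 mmol/kg
Ksp = 10^(−6.26) = 5.495×10^-7
Ω = [Ca²⁺][CO3²⁻]/Ksp = (9.47×10^-3)(1.281×10^-4) / 5.495×10^-7 = 2.21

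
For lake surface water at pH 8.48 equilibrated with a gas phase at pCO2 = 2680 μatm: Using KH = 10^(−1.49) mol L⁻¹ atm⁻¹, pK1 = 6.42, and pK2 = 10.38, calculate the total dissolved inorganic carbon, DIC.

DIC = 10.2 mmol/L

[CO2*] = KH · pCO2 = 10^(−1.49) × 2680×10^-6 = 8.672×10^-5 mol/L
α₀ = 1/(1 + K1/[H⁺] + K1K2/[H⁺]²) = 1/(1 + 10^+2.06 + 10^+0.16) = 0.008528
DIC = [CO2*]/α₀ = 8.672×10^-5 / 0.008528 = 10.2 mmol/L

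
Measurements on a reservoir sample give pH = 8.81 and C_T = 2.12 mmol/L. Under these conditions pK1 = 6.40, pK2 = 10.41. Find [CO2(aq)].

[CO2*] = 8.02 μmol/L

α₀ = 1 / (1 + K1/[H⁺] + K1K2/[H⁺]²) = 1 / (1 + 10^+2.41 + 10^+0.81)
   = 1 / (1 + 257.04 + 6.4565) = 1/264.50 = 0.003781
[CO2*] = α₀ × DIC = 0.003781 × 2.12 = 0.00802 mmol/L = 8.02 μmol/L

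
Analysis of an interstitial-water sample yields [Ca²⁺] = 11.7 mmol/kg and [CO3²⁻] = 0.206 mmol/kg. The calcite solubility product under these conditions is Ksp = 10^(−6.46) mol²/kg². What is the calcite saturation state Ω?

Ksp = 10^(−6.46) = 3.467×10^-7
Ω = [Ca²⁺][CO3²⁻]/Ksp = (11.7×10^-3)(0.206×10^-3) / 3.467×10^-7 = 6.95

Ω = 6.95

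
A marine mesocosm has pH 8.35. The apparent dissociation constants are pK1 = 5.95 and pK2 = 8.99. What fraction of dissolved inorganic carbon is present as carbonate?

α₂ = 1 / (1 + [H⁺]/K2 + [H⁺]²/(K1K2)) = 1 / (1 + 10^+0.64 + 10^-1.76)
   = 1 / (1 + 4.3652 + 0.017378) = 1/5.3825 = 0.1858

α₂ = 0.186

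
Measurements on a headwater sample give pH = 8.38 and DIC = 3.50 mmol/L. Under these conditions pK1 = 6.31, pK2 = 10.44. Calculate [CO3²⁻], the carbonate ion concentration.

α₂ = 1 / (1 + [H⁺]/K2 + [H⁺]²/(K1K2)) = 1 / (1 + 10^+2.06 + 10^-0.01)
   = 1 / (1 + 114.82 + 0.97724) = 1/116.79 = 0.008562
[CO3²⁻] = α₂ × DIC = 0.008562 × 3.50 = 0.0300 mmol/L

[CO3²⁻] = 0.0300 mmol/L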